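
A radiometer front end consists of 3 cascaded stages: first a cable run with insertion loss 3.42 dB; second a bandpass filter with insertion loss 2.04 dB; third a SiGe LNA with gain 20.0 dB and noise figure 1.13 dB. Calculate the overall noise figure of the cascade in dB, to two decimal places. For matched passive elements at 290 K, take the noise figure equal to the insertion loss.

6.59 dB

Convert to linear (a loss of L dB is a gain of −L dB): F_i = 10^(NF_i/10), G_i = 10^(G_i,dB/10)
  Stage 1: F_1 = 10^(3.42/10) = 2.198, G_1 = 10^(−3.42/10) = 0.4550
  Stage 2: F_2 = 10^(2.04/10) = 1.600, G_2 = 10^(−2.04/10) = 0.6252
  Stage 3: F_3 = 10^(1.13/10) = 1.297, G_3 = 10^(20.0/10) = 100.0
Friis cascade:
  F = 2.198 + (1.600 − 1)/0.4550 + (1.297 − 1)/0.2844 = 4.560
NF = 10 log₁₀(4.560) = 6.59 dB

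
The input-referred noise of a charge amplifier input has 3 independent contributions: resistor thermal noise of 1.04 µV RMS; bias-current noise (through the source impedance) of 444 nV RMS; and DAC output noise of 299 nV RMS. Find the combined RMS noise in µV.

1.17 µV

Uncorrelated sources add in power (mean-square): V_tot = √(ΣV_i²)
V_tot = √[(1.04×10⁻⁶)² + (4.44×10⁻⁷)² + (2.99×10⁻⁷)²] = 1.17×10⁻⁶ V = 1.17 µV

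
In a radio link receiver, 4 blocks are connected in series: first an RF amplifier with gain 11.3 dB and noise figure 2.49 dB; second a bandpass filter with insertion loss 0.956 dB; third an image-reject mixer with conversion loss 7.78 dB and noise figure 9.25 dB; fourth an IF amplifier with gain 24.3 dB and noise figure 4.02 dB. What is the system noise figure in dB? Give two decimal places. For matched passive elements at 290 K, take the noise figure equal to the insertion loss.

Convert to linear (a loss of L dB is a gain of −L dB): F_i = 10^(NF_i/10), G_i = 10^(G_i,dB/10)
  Stage 1: F_1 = 10^(2.49/10) = 1.774, G_1 = 10^(11.3/10) = 13.49
  Stage 2: F_2 = 10^(0.956/10) = 1.246, G_2 = 10^(−0.956/10) = 0.8024
  Stage 3: F_3 = 10^(9.25/10) = 8.414, G_3 = 10^(−7.78/10) = 0.1667
  Stage 4: F_4 = 10^(4.02/10) = 2.523, G_4 = 10^(24.3/10) = 269.2
Friis cascade:
  F = 1.774 + (1.246 − 1)/13.49 + (8.414 − 1)/10.82 + (2.523 − 1)/1.805 = 3.322
NF = 10 log₁₀(3.322) = 5.21 dB

5.21 dB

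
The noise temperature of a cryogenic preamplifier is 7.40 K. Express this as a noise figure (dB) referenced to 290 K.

0.109 dB

F = 1 + T_e/T₀ = 1 + 7.40/290 = 1.02552
NF = 10 log₁₀(1.02552) = 0.109 dB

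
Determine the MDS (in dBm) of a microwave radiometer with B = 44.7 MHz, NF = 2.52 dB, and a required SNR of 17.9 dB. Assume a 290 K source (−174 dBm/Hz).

−77.1 dBm

Sensitivity = −174 + 10 log₁₀(B) + NF + SNR_min
= −174 + 76.5 + 2.52 + 17.9
= −77.08 dBm → −77.1 dBm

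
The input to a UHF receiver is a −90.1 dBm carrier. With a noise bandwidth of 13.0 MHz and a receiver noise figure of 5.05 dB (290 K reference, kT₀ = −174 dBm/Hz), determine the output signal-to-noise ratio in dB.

7.7 dB

Noise floor: N = −174 + 10 log₁₀(B) + NF
10 log₁₀(1.30×10⁷) = 71.14 dB
N = −174 + 71.14 + 5.05 = −97.81 dBm
SNR = P_sig − N = −90.1 − (−97.81) = 7.71 dB → 7.7 dB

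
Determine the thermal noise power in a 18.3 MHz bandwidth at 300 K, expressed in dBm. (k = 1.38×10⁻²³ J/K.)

P_n = kTB = 1.38×10⁻²³ × 300 × 1.83×10⁷ = 7.58×10⁻¹⁴ W
In dBm: 10 log₁₀(7.58×10⁻¹⁴ / 10⁻³) = −101.2 dBm

−101.2 dBm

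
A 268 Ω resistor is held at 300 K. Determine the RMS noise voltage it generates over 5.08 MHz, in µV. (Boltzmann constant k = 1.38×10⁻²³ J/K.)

4.75 µV

V_n = √(4kTRB)
4kTRB = 4 × 1.38×10⁻²³ × 300 × 2.68×10² × 5.08×10⁶ = 2.25×10⁻¹¹ V²
V_n = √(2.25×10⁻¹¹) = 4.75×10⁻⁶ V = 4.75 µV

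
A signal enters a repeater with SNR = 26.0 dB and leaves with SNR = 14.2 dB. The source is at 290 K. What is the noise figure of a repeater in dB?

11.8 dB

NF (dB) = SNR_in(dB) − SNR_out(dB) when the source is at T₀
NF = 26.0 − 14.2 = 11.8 dB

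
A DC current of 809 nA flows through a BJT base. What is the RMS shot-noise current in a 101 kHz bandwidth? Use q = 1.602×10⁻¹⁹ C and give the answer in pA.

162 pA

I_n = √(2qI·B)
2qI·B = 2 × 1.602×10⁻¹⁹ × 8.09×10⁻⁷ × 1.01×10⁵ = 2.62×10⁻²⁰ A²
I_n = √(2.62×10⁻²⁰) = 1.62×10⁻¹⁰ A = 162 pA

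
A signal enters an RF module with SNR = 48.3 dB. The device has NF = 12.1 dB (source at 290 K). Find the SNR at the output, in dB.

By definition F = SNR_in/SNR_out, so in dB: SNR_out = SNR_in − NF
SNR_out = 48.3 − 12.1 = 36.2 dB

36.2 dB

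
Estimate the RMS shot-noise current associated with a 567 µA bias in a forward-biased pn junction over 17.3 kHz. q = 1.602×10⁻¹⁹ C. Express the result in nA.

I_n = √(2qI·B)
2qI·B = 2 × 1.602×10⁻¹⁹ × 5.67×10⁻⁴ × 1.73×10⁴ = 3.14×10⁻¹⁸ A²
I_n = √(3.14×10⁻¹⁸) = 1.77×10⁻⁹ A = 1.77 nA

1.77 nA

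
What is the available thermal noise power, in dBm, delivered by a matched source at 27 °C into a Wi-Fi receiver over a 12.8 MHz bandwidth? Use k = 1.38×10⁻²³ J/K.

−102.8 dBm

T = 27 °C + 273.15 = 300.15 K
P_n = kTB = 1.38×10⁻²³ × 300.15 × 1.28×10⁷ = 5.30×10⁻¹⁴ W
In dBm: 10 log₁₀(5.30×10⁻¹⁴ / 10⁻³) = −102.8 dBm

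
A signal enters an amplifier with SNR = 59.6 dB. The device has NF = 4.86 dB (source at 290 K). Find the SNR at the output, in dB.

54.74 dB

By definition F = SNR_in/SNR_out, so in dB: SNR_out = SNR_in − NF
SNR_out = 59.6 − 4.86 = 54.74 dB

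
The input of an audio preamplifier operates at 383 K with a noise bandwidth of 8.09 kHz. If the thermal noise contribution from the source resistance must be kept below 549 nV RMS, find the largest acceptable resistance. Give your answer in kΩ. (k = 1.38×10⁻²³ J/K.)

1.76 kΩ

Johnson–Nyquist: V_n = √(4kTRB) ⇒ R = V_n² / (4kTB)
4kTB = 4 × 1.38×10⁻²³ × 383 × 8.09×10³ = 1.71×10⁻¹⁶
R = (5.49×10⁻⁷)² / 1.71×10⁻¹⁶ = 1.76×10³ Ω = 1.76 kΩ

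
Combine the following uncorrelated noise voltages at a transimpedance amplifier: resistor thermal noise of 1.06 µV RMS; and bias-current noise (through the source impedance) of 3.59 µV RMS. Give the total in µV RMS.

Uncorrelated sources add in power (mean-square): V_tot = √(ΣV_i²)
V_tot = √[(1.06×10⁻⁶)² + (3.59×10⁻⁶)²] = 3.74×10⁻⁶ V = 3.74 µV

3.74 µV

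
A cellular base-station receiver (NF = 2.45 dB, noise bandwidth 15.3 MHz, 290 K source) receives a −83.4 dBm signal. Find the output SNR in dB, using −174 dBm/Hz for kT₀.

Noise floor: N = −174 + 10 log₁₀(B) + NF
10 log₁₀(1.53×10⁷) = 71.85 dB
N = −174 + 71.85 + 2.45 = −99.70 dBm
SNR = P_sig − N = −83.4 − (−99.70) = 16.30 dB → 16.3 dB

16.3 dB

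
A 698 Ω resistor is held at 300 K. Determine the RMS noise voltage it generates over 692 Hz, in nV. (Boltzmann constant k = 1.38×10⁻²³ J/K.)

89.4 nV

V_n = √(4kTRB)
4kTRB = 4 × 1.38×10⁻²³ × 300 × 6.98×10² × 6.92×10² = 8.00×10⁻¹⁵ V²
V_n = √(8.00×10⁻¹⁵) = 8.94×10⁻⁸ V = 89.4 nV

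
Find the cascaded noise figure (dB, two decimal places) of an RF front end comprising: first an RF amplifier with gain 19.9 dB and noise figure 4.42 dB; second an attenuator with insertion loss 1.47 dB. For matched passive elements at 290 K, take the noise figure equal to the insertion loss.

4.43 dB

Convert to linear (a loss of L dB is a gain of −L dB): F_i = 10^(NF_i/10), G_i = 10^(G_i,dB/10)
  Stage 1: F_1 = 10^(4.42/10) = 2.767, G_1 = 10^(19.9/10) = 97.72
  Stage 2: F_2 = 10^(1.47/10) = 1.403, G_2 = 10^(−1.47/10) = 0.7129
Friis cascade:
  F = 2.767 + (1.403 − 1)/97.72 = 2.771
NF = 10 log₁₀(2.771) = 4.43 dB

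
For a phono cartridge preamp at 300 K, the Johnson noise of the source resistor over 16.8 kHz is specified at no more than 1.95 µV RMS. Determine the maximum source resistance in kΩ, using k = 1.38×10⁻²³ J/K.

13.7 kΩ

Johnson–Nyquist: V_n = √(4kTRB) ⇒ R = V_n² / (4kTB)
4kTB = 4 × 1.38×10⁻²³ × 300 × 1.68×10⁴ = 2.78×10⁻¹⁶
R = (1.95×10⁻⁶)² / 2.78×10⁻¹⁶ = 1.37×10⁴ Ω = 13.7 kΩ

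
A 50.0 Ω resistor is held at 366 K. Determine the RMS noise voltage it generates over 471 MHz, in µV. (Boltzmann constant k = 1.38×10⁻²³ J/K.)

V_n = √(4kTRB)
4kTRB = 4 × 1.38×10⁻²³ × 366 × 5.00×10¹ × 4.71×10⁸ = 4.76×10⁻¹⁰ V²
V_n = √(4.76×10⁻¹⁰) = 2.18×10⁻⁵ V = 21.8 µV

21.8 µV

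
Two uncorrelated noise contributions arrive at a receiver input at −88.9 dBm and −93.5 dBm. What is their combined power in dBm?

Convert to linear, add, convert back:
P₁ = 1.29×10⁻¹² W, P₂ = 4.47×10⁻¹³ W
P_tot = 1.73×10⁻¹² W → 10 log₁₀(P_tot / 10⁻³) = −87.6 dBm

−87.6 dBm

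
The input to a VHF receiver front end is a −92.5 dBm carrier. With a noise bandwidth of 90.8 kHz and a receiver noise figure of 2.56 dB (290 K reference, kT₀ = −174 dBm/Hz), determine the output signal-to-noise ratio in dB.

29.4 dB

Noise floor: N = −174 + 10 log₁₀(B) + NF
10 log₁₀(9.08×10⁴) = 49.58 dB
N = −174 + 49.58 + 2.56 = −121.86 dBm
SNR = P_sig − N = −92.5 − (−121.86) = 29.36 dB → 29.4 dB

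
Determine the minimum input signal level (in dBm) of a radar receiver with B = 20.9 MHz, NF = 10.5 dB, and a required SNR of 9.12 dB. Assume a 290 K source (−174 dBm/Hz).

Sensitivity = −174 + 10 log₁₀(B) + NF + SNR_min
= −174 + 73.2 + 10.5 + 9.12
= −81.18 dBm → −81.2 dBm

−81.2 dBm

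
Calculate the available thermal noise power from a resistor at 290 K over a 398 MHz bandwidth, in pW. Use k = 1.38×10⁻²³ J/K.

P_n = kTB = 1.38×10⁻²³ × 290 × 3.98×10⁸ = 1.59×10⁻¹² W = 1.59 pW

1.59 pW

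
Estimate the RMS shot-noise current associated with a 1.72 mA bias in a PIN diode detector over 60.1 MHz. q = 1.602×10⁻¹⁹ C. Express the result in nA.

I_n = √(2qI·B)
2qI·B = 2 × 1.602×10⁻¹⁹ × 1.72×10⁻³ × 6.01×10⁷ = 3.31×10⁻¹⁴ A²
I_n = √(3.31×10⁻¹⁴) = 1.82×10⁻⁷ A = 182 nA

182 nA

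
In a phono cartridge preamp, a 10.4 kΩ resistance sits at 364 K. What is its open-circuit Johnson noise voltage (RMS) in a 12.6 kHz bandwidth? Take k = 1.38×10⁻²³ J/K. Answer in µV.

V_n = √(4kTRB)
4kTRB = 4 × 1.38×10⁻²³ × 364 × 1.04×10⁴ × 1.26×10⁴ = 2.63×10⁻¹² V²
V_n = √(2.63×10⁻¹²) = 1.62×10⁻⁶ V = 1.62 µV

1.62 µV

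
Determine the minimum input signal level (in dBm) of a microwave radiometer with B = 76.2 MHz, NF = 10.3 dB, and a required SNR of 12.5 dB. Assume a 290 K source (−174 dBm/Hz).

−72.4 dBm

Sensitivity = −174 + 10 log₁₀(B) + NF + SNR_min
= −174 + 78.82 + 10.3 + 12.5
= −72.38 dBm → −72.4 dBm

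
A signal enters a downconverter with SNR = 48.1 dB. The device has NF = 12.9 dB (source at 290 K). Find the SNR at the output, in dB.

35.2 dB

By definition F = SNR_in/SNR_out, so in dB: SNR_out = SNR_in − NF
SNR_out = 48.1 − 12.9 = 35.2 dB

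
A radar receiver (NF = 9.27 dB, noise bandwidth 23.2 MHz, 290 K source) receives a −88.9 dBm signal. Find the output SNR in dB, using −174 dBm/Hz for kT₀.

2.2 dB

Noise floor: N = −174 + 10 log₁₀(B) + NF
10 log₁₀(2.32×10⁷) = 73.65 dB
N = −174 + 73.65 + 9.27 = −91.08 dBm
SNR = P_sig − N = −88.9 − (−91.08) = 2.18 dB → 2.2 dB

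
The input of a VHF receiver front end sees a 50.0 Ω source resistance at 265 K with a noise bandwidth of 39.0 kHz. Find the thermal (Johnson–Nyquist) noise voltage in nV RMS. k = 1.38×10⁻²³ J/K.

V_n = √(4kTRB)
4kTRB = 4 × 1.38×10⁻²³ × 265 × 5.00×10¹ × 3.90×10⁴ = 2.85×10⁻¹⁴ V²
V_n = √(2.85×10⁻¹⁴) = 1.69×10⁻⁷ V = 169 nV

169 nV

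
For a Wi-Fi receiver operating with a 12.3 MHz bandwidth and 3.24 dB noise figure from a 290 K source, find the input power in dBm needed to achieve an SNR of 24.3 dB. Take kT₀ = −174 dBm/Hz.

Sensitivity = −174 + 10 log₁₀(B) + NF + SNR_min
= −174 + 70.9 + 3.24 + 24.3
= −75.56 dBm → −75.6 dBm

−75.6 dBm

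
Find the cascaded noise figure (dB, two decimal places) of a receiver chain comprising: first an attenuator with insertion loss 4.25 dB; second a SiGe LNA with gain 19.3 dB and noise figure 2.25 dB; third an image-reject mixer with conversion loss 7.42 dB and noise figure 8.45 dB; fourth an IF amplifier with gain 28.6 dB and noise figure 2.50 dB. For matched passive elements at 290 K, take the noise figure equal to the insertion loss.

6.80 dB

Convert to linear (a loss of L dB is a gain of −L dB): F_i = 10^(NF_i/10), G_i = 10^(G_i,dB/10)
  Stage 1: F_1 = 10^(4.25/10) = 2.661, G_1 = 10^(−4.25/10) = 0.3758
  Stage 2: F_2 = 10^(2.25/10) = 1.679, G_2 = 10^(19.3/10) = 85.11
  Stage 3: F_3 = 10^(8.45/10) = 6.998, G_3 = 10^(−7.42/10) = 0.1811
  Stage 4: F_4 = 10^(2.50/10) = 1.778, G_4 = 10^(28.6/10) = 724.4
Friis cascade:
  F = 2.661 + (1.679 − 1)/0.3758 + (6.998 − 1)/31.99 + (1.778 − 1)/5.794 = 4.789
NF = 10 log₁₀(4.789) = 6.80 dB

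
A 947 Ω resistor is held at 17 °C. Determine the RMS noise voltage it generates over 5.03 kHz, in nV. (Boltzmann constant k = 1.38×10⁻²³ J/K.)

276 nV

T = 17 °C + 273.15 = 290.15 K
V_n = √(4kTRB)
4kTRB = 4 × 1.38×10⁻²³ × 290.15 × 9.47×10² × 5.03×10³ = 7.63×10⁻¹⁴ V²
V_n = √(7.63×10⁻¹⁴) = 2.76×10⁻⁷ V = 276 nV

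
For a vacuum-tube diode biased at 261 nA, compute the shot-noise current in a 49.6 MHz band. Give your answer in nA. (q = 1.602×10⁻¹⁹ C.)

I_n = √(2qI·B)
2qI·B = 2 × 1.602×10⁻¹⁹ × 2.61×10⁻⁷ × 4.96×10⁷ = 4.15×10⁻¹⁸ A²
I_n = √(4.15×10⁻¹⁸) = 2.04×10⁻⁹ A = 2.04 nA

2.04 nA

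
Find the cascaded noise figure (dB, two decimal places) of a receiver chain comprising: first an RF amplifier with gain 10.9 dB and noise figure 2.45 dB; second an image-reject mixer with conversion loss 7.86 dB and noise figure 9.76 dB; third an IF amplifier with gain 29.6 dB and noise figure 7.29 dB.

6.64 dB

Convert to linear (a loss of L dB is a gain of −L dB): F_i = 10^(NF_i/10), G_i = 10^(G_i,dB/10)
  Stage 1: F_1 = 10^(2.45/10) = 1.758, G_1 = 10^(10.9/10) = 12.30
  Stage 2: F_2 = 10^(9.76/10) = 9.462, G_2 = 10^(−7.86/10) = 0.1637
  Stage 3: F_3 = 10^(7.29/10) = 5.358, G_3 = 10^(29.6/10) = 912.0
Friis cascade:
  F = 1.758 + (9.462 − 1)/12.30 + (5.358 − 1)/2.014 = 4.610
NF = 10 log₁₀(4.610) = 6.64 dB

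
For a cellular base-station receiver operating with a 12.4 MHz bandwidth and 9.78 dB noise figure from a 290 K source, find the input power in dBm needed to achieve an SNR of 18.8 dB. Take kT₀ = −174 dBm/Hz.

Sensitivity = −174 + 10 log₁₀(B) + NF + SNR_min
= −174 + 70.93 + 9.78 + 18.8
= −74.49 dBm → −74.5 dBm

−74.5 dBm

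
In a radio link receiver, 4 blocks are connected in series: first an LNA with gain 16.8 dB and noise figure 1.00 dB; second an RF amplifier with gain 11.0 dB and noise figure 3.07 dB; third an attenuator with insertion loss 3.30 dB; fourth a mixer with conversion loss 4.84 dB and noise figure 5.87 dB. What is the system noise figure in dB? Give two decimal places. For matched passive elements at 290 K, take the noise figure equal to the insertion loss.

1.11 dB

Convert to linear (a loss of L dB is a gain of −L dB): F_i = 10^(NF_i/10), G_i = 10^(G_i,dB/10)
  Stage 1: F_1 = 10^(1.00/10) = 1.259, G_1 = 10^(16.8/10) = 47.86
  Stage 2: F_2 = 10^(3.07/10) = 2.028, G_2 = 10^(11.0/10) = 12.59
  Stage 3: F_3 = 10^(3.30/10) = 2.138, G_3 = 10^(−3.30/10) = 0.4677
  Stage 4: F_4 = 10^(5.87/10) = 3.864, G_4 = 10^(−4.84/10) = 0.3281
Friis cascade:
  F = 1.259 + (2.028 − 1)/47.86 + (2.138 − 1)/602.6 + (3.864 − 1)/281.8 = 1.292
NF = 10 log₁₀(1.292) = 1.11 dB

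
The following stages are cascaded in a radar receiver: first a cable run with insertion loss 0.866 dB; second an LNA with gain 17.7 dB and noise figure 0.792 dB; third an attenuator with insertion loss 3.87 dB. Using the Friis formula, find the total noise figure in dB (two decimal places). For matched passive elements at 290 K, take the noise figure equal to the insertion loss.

1.75 dB

Convert to linear (a loss of L dB is a gain of −L dB): F_i = 10^(NF_i/10), G_i = 10^(G_i,dB/10)
  Stage 1: F_1 = 10^(0.866/10) = 1.221, G_1 = 10^(−0.866/10) = 0.8192
  Stage 2: F_2 = 10^(0.792/10) = 1.200, G_2 = 10^(17.7/10) = 58.88
  Stage 3: F_3 = 10^(3.87/10) = 2.438, G_3 = 10^(−3.87/10) = 0.4102
Friis cascade:
  F = 1.221 + (1.200 − 1)/0.8192 + (2.438 − 1)/48.24 = 1.495
NF = 10 log₁₀(1.495) = 1.75 dB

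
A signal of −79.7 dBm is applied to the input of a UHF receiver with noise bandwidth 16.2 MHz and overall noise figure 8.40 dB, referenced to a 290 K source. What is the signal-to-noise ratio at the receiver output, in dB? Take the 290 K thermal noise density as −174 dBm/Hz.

Noise floor: N = −174 + 10 log₁₀(B) + NF
10 log₁₀(1.62×10⁷) = 72.1 dB
N = −174 + 72.1 + 8.40 = −93.50 dBm
SNR = P_sig − N = −79.7 − (−93.50) = 13.80 dB → 13.8 dB

13.8 dB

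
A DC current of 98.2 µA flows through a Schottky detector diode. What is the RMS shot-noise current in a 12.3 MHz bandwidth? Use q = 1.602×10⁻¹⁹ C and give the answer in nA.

19.7 nA

I_n = √(2qI·B)
2qI·B = 2 × 1.602×10⁻¹⁹ × 9.82×10⁻⁵ × 1.23×10⁷ = 3.87×10⁻¹⁶ A²
I_n = √(3.87×10⁻¹⁶) = 1.97×10⁻⁸ A = 19.7 nA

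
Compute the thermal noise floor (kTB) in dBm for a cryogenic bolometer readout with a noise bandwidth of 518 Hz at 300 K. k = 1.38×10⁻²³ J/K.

P_n = kTB = 1.38×10⁻²³ × 300 × 5.18×10² = 2.14×10⁻¹⁸ W
In dBm: 10 log₁₀(2.14×10⁻¹⁸ / 10⁻³) = −146.7 dBm

−146.7 dBm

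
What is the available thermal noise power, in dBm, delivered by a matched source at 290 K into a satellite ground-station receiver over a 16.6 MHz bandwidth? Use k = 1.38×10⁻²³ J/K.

P_n = kTB = 1.38×10⁻²³ × 290 × 1.66×10⁷ = 6.64×10⁻¹⁴ W
In dBm: 10 log₁₀(6.64×10⁻¹⁴ / 10⁻³) = −101.8 dBm

−101.8 dBm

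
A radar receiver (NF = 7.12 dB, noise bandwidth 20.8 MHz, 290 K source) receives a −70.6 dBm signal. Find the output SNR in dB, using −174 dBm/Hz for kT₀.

Noise floor: N = −174 + 10 log₁₀(B) + NF
10 log₁₀(2.08×10⁷) = 73.18 dB
N = −174 + 73.18 + 7.12 = −93.70 dBm
SNR = P_sig − N = −70.6 − (−93.70) = 23.10 dB → 23.1 dB

23.1 dB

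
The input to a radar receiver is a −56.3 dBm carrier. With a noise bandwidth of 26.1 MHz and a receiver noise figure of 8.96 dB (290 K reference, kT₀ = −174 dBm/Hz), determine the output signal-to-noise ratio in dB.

34.6 dB

Noise floor: N = −174 + 10 log₁₀(B) + NF
10 log₁₀(2.61×10⁷) = 74.17 dB
N = −174 + 74.17 + 8.96 = −90.87 dBm
SNR = P_sig − N = −56.3 − (−90.87) = 34.57 dB → 34.6 dB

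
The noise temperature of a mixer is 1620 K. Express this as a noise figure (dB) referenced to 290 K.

8.19 dB

F = 1 + T_e/T₀ = 1 + 1620/290 = 6.58621
NF = 10 log₁₀(6.58621) = 8.19 dB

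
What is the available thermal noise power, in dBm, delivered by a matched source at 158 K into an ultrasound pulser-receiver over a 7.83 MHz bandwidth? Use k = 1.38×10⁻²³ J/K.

−107.7 dBm

P_n = kTB = 1.38×10⁻²³ × 158 × 7.83×10⁶ = 1.71×10⁻¹⁴ W
In dBm: 10 log₁₀(1.71×10⁻¹⁴ / 10⁻³) = −107.7 dBm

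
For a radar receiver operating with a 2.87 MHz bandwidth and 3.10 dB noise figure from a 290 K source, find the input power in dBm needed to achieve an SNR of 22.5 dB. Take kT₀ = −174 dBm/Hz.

Sensitivity = −174 + 10 log₁₀(B) + NF + SNR_min
= −174 + 64.58 + 3.10 + 22.5
= −83.82 dBm → −83.8 dBm

−83.8 dBm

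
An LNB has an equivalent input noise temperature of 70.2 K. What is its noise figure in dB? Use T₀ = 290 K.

F = 1 + T_e/T₀ = 1 + 70.2/290 = 1.24207
NF = 10 log₁₀(1.24207) = 0.941 dB

0.941 dB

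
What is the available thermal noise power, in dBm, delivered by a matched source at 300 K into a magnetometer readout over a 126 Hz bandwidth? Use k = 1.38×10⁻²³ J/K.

−152.8 dBm

P_n = kTB = 1.38×10⁻²³ × 300 × 1.26×10² = 5.22×10⁻¹⁹ W
In dBm: 10 log₁₀(5.22×10⁻¹⁹ / 10⁻³) = −152.8 dBm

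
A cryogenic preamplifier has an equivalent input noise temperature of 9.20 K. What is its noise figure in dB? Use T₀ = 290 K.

0.136 dB

F = 1 + T_e/T₀ = 1 + 9.20/290 = 1.03172
NF = 10 log₁₀(1.03172) = 0.136 dB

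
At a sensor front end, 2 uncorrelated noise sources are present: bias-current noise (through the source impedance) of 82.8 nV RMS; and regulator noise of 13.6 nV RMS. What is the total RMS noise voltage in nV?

Uncorrelated sources add in power (mean-square): V_tot = √(ΣV_i²)
V_tot = √[(8.28×10⁻⁸)² + (1.36×10⁻⁸)²] = 8.39×10⁻⁸ V = 83.9 nV

83.9 nV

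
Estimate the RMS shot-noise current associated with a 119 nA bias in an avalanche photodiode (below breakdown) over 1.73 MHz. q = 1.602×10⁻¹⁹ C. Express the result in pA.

I_n = √(2qI·B)
2qI·B = 2 × 1.602×10⁻¹⁹ × 1.19×10⁻⁷ × 1.73×10⁶ = 6.60×10⁻²⁰ A²
I_n = √(6.60×10⁻²⁰) = 2.57×10⁻¹⁰ A = 257 pA

257 pA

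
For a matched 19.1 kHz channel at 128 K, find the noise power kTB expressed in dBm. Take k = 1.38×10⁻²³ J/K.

P_n = kTB = 1.38×10⁻²³ × 128 × 1.91×10⁴ = 3.37×10⁻¹⁷ W
In dBm: 10 log₁₀(3.37×10⁻¹⁷ / 10⁻³) = −134.7 dBm

−134.7 dBm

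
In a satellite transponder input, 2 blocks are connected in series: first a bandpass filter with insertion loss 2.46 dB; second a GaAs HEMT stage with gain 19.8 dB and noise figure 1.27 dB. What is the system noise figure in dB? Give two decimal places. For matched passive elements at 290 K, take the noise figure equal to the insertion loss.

Convert to linear (a loss of L dB is a gain of −L dB): F_i = 10^(NF_i/10), G_i = 10^(G_i,dB/10)
  Stage 1: F_1 = 10^(2.46/10) = 1.762, G_1 = 10^(−2.46/10) = 0.5675
  Stage 2: F_2 = 10^(1.27/10) = 1.340, G_2 = 10^(19.8/10) = 95.50
Friis cascade:
  F = 1.762 + (1.340 − 1)/0.5675 = 2.360
NF = 10 log₁₀(2.360) = 3.73 dB

3.73 dB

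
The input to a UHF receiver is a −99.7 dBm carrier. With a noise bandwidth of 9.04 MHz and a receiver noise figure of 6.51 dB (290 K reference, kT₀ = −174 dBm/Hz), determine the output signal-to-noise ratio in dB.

−1.8 dB

Noise floor: N = −174 + 10 log₁₀(B) + NF
10 log₁₀(9.04×10⁶) = 69.56 dB
N = −174 + 69.56 + 6.51 = −97.93 dBm
SNR = P_sig − N = −99.7 − (−97.93) = −1.77 dB → −1.8 dB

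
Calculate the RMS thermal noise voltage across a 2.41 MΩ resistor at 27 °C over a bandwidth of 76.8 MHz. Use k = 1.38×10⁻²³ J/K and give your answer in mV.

T = 27 °C + 273.15 = 300.15 K
V_n = √(4kTRB)
4kTRB = 4 × 1.38×10⁻²³ × 300.15 × 2.41×10⁶ × 7.68×10⁷ = 3.07×10⁻⁶ V²
V_n = √(3.07×10⁻⁶) = 1.75×10⁻³ V = 1.75 mV

1.75 mV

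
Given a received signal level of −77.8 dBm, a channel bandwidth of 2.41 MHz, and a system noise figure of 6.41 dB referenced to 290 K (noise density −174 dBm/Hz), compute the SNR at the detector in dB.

26.0 dB

Noise floor: N = −174 + 10 log₁₀(B) + NF
10 log₁₀(2.41×10⁶) = 63.82 dB
N = −174 + 63.82 + 6.41 = −103.77 dBm
SNR = P_sig − N = −77.8 − (−103.77) = 25.97 dB → 26.0 dB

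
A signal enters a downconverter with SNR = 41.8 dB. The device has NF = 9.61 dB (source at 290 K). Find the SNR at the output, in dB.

32.19 dB

By definition F = SNR_in/SNR_out, so in dB: SNR_out = SNR_in − NF
SNR_out = 41.8 − 9.61 = 32.19 dB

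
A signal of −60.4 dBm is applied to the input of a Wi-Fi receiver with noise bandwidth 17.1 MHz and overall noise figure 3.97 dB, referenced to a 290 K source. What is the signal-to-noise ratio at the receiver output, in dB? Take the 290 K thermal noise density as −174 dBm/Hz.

37.3 dB

Noise floor: N = −174 + 10 log₁₀(B) + NF
10 log₁₀(1.71×10⁷) = 72.33 dB
N = −174 + 72.33 + 3.97 = −97.70 dBm
SNR = P_sig − N = −60.4 − (−97.70) = 37.30 dB → 37.3 dB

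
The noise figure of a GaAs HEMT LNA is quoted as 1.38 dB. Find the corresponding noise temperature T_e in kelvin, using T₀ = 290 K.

108 K

F = 10^(1.38/10) = 1.37404
T_e = (F − 1)·T₀ = (1.37404 − 1) × 290 = 108 K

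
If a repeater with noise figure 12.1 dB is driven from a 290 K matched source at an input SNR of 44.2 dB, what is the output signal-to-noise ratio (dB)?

32.1 dB

By definition F = SNR_in/SNR_out, so in dB: SNR_out = SNR_in − NF
SNR_out = 44.2 − 12.1 = 32.1 dB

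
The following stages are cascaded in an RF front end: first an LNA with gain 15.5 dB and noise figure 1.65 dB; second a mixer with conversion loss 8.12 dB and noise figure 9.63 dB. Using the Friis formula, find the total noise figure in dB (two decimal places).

Convert to linear (a loss of L dB is a gain of −L dB): F_i = 10^(NF_i/10), G_i = 10^(G_i,dB/10)
  Stage 1: F_1 = 10^(1.65/10) = 1.462, G_1 = 10^(15.5/10) = 35.48
  Stage 2: F_2 = 10^(9.63/10) = 9.183, G_2 = 10^(−8.12/10) = 0.1542
Friis cascade:
  F = 1.462 + (9.183 − 1)/35.48 = 1.693
NF = 10 log₁₀(1.693) = 2.29 dB

2.29 dB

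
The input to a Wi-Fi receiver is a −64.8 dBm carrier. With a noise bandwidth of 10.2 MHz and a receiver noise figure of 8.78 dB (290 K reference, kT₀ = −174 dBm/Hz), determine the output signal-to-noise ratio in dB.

Noise floor: N = −174 + 10 log₁₀(B) + NF
10 log₁₀(1.02×10⁷) = 70.09 dB
N = −174 + 70.09 + 8.78 = −95.13 dBm
SNR = P_sig − N = −64.8 − (−95.13) = 30.33 dB → 30.3 dB

30.3 dB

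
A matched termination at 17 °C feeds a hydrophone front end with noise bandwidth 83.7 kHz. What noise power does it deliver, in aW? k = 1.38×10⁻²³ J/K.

T = 17 °C + 273.15 = 290.15 K
P_n = kTB = 1.38×10⁻²³ × 290.15 × 8.37×10⁴ = 3.35×10⁻¹⁶ W = 335 aW

335 aW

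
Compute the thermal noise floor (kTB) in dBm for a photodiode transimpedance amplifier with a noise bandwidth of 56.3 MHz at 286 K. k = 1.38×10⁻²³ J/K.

−96.5 dBm

P_n = kTB = 1.38×10⁻²³ × 286 × 5.63×10⁷ = 2.22×10⁻¹³ W
In dBm: 10 log₁₀(2.22×10⁻¹³ / 10⁻³) = −96.5 dBm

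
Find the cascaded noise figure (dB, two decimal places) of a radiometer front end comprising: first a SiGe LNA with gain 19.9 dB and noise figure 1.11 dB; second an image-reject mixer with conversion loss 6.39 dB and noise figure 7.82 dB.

Convert to linear (a loss of L dB is a gain of −L dB): F_i = 10^(NF_i/10), G_i = 10^(G_i,dB/10)
  Stage 1: F_1 = 10^(1.11/10) = 1.291, G_1 = 10^(19.9/10) = 97.72
  Stage 2: F_2 = 10^(7.82/10) = 6.053, G_2 = 10^(−6.39/10) = 0.2296
Friis cascade:
  F = 1.291 + (6.053 − 1)/97.72 = 1.343
NF = 10 log₁₀(1.343) = 1.28 dB

1.28 dB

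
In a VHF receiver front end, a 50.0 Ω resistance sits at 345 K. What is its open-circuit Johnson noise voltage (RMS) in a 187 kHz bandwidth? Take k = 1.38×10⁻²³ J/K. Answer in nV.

422 nV

V_n = √(4kTRB)
4kTRB = 4 × 1.38×10⁻²³ × 345 × 5.00×10¹ × 1.87×10⁵ = 1.78×10⁻¹³ V²
V_n = √(1.78×10⁻¹³) = 4.22×10⁻⁷ V = 422 nV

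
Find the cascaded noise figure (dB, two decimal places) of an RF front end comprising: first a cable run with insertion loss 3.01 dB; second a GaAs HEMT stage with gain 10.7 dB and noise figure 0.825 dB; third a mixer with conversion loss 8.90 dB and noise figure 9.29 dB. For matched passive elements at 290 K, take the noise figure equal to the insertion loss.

Convert to linear (a loss of L dB is a gain of −L dB): F_i = 10^(NF_i/10), G_i = 10^(G_i,dB/10)
  Stage 1: F_1 = 10^(3.01/10) = 2.000, G_1 = 10^(−3.01/10) = 0.5000
  Stage 2: F_2 = 10^(0.825/10) = 1.209, G_2 = 10^(10.7/10) = 11.75
  Stage 3: F_3 = 10^(9.29/10) = 8.492, G_3 = 10^(−8.90/10) = 0.1288
Friis cascade:
  F = 2.000 + (1.209 − 1)/0.5000 + (8.492 − 1)/5.875 = 3.693
NF = 10 log₁₀(3.693) = 5.67 dB

5.67 dB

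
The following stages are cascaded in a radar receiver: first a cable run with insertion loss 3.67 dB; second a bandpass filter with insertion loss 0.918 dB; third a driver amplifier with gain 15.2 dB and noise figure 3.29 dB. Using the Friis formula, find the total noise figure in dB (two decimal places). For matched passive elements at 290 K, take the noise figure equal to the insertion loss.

7.88 dB

Convert to linear (a loss of L dB is a gain of −L dB): F_i = 10^(NF_i/10), G_i = 10^(G_i,dB/10)
  Stage 1: F_1 = 10^(3.67/10) = 2.328, G_1 = 10^(−3.67/10) = 0.4295
  Stage 2: F_2 = 10^(0.918/10) = 1.235, G_2 = 10^(−0.918/10) = 0.8095
  Stage 3: F_3 = 10^(3.29/10) = 2.133, G_3 = 10^(15.2/10) = 33.11
Friis cascade:
  F = 2.328 + (1.235 − 1)/0.4295 + (2.133 − 1)/0.3477 = 6.135
NF = 10 log₁₀(6.135) = 7.88 dB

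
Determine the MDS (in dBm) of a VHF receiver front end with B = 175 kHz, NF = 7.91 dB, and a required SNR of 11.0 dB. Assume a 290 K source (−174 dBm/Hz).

−102.7 dBm

Sensitivity = −174 + 10 log₁₀(B) + NF + SNR_min
= −174 + 52.43 + 7.91 + 11.0
= −102.66 dBm → −102.7 dBm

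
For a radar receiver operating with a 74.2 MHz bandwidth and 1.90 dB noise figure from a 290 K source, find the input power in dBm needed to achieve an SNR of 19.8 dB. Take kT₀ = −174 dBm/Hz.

−73.6 dBm

Sensitivity = −174 + 10 log₁₀(B) + NF + SNR_min
= −174 + 78.7 + 1.90 + 19.8
= −73.60 dBm → −73.6 dBm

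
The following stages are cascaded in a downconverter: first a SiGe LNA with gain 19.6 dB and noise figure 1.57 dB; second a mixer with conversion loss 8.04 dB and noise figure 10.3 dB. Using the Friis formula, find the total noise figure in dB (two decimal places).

Convert to linear (a loss of L dB is a gain of −L dB): F_i = 10^(NF_i/10), G_i = 10^(G_i,dB/10)
  Stage 1: F_1 = 10^(1.57/10) = 1.435, G_1 = 10^(19.6/10) = 91.20
  Stage 2: F_2 = 10^(10.3/10) = 10.72, G_2 = 10^(−8.04/10) = 0.1570
Friis cascade:
  F = 1.435 + (10.72 − 1)/91.20 = 1.542
NF = 10 log₁₀(1.542) = 1.88 dB

1.88 dB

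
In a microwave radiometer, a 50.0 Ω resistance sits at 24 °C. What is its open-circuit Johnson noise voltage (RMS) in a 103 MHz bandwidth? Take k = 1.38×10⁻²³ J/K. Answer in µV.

9.19 µV

T = 24 °C + 273.15 = 297.15 K
V_n = √(4kTRB)
4kTRB = 4 × 1.38×10⁻²³ × 297.15 × 5.00×10¹ × 1.03×10⁸ = 8.45×10⁻¹¹ V²
V_n = √(8.45×10⁻¹¹) = 9.19×10⁻⁶ V = 9.19 µV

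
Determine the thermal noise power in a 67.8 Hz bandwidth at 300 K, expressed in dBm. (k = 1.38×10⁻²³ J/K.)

−155.5 dBm

P_n = kTB = 1.38×10⁻²³ × 300 × 6.78×10¹ = 2.81×10⁻¹⁹ W
In dBm: 10 log₁₀(2.81×10⁻¹⁹ / 10⁻³) = −155.5 dBm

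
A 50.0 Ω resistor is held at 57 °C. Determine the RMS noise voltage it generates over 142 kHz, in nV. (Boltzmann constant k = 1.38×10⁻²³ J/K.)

360 nV

T = 57 °C + 273.15 = 330.15 K
V_n = √(4kTRB)
4kTRB = 4 × 1.38×10⁻²³ × 330.15 × 5.00×10¹ × 1.42×10⁵ = 1.29×10⁻¹³ V²
V_n = √(1.29×10⁻¹³) = 3.60×10⁻⁷ V = 360 nV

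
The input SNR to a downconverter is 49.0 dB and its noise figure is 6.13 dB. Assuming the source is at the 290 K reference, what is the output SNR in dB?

By definition F = SNR_in/SNR_out, so in dB: SNR_out = SNR_in − NF
SNR_out = 49.0 − 6.13 = 42.87 dB

42.87 dB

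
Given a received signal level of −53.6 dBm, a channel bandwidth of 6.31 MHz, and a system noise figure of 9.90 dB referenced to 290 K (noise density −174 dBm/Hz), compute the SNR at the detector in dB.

42.5 dB

Noise floor: N = −174 + 10 log₁₀(B) + NF
10 log₁₀(6.31×10⁶) = 68 dB
N = −174 + 68 + 9.90 = −96.10 dBm
SNR = P_sig − N = −53.6 − (−96.10) = 42.50 dB → 42.5 dB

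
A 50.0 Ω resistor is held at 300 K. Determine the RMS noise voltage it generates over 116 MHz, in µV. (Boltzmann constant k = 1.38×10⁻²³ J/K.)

9.80 µV

V_n = √(4kTRB)
4kTRB = 4 × 1.38×10⁻²³ × 300 × 5.00×10¹ × 1.16×10⁸ = 9.60×10⁻¹¹ V²
V_n = √(9.60×10⁻¹¹) = 9.80×10⁻⁶ V = 9.80 µV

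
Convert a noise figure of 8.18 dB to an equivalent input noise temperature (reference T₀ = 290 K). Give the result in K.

1617 K

F = 10^(8.18/10) = 6.57658
T_e = (F − 1)·T₀ = (6.57658 − 1) × 290 = 1617 K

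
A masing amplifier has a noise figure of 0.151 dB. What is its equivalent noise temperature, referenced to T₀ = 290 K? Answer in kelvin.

10.3 K

F = 10^(0.151/10) = 1.03538
T_e = (F − 1)·T₀ = (1.03538 − 1) × 290 = 10.3 K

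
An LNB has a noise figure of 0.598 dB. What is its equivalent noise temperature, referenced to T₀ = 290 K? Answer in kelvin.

F = 10^(0.598/10) = 1.14762
T_e = (F − 1)·T₀ = (1.14762 − 1) × 290 = 42.8 K

42.8 K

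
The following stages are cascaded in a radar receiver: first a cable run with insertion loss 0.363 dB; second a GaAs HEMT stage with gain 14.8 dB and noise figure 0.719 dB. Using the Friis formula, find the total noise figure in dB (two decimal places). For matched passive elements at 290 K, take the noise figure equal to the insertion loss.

Convert to linear (a loss of L dB is a gain of −L dB): F_i = 10^(NF_i/10), G_i = 10^(G_i,dB/10)
  Stage 1: F_1 = 10^(0.363/10) = 1.087, G_1 = 10^(−0.363/10) = 0.9198
  Stage 2: F_2 = 10^(0.719/10) = 1.180, G_2 = 10^(14.8/10) = 30.20
Friis cascade:
  F = 1.087 + (1.180 − 1)/0.9198 = 1.283
NF = 10 log₁₀(1.283) = 1.08 dB

1.08 dB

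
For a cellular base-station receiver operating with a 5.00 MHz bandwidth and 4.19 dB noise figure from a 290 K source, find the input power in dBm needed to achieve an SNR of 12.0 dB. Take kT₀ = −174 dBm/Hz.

Sensitivity = −174 + 10 log₁₀(B) + NF + SNR_min
= −174 + 66.99 + 4.19 + 12.0
= −90.82 dBm → −90.8 dBm

−90.8 dBm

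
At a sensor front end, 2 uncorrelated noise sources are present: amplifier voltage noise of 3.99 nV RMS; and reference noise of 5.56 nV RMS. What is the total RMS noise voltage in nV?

Uncorrelated sources add in power (mean-square): V_tot = √(ΣV_i²)
V_tot = √[(3.99×10⁻⁹)² + (5.56×10⁻⁹)²] = 6.84×10⁻⁹ V = 6.84 nV

6.84 nV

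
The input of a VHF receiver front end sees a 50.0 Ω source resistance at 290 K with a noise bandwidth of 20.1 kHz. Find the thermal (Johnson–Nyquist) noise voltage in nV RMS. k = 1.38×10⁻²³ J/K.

127 nV

V_n = √(4kTRB)
4kTRB = 4 × 1.38×10⁻²³ × 290 × 5.00×10¹ × 2.01×10⁴ = 1.61×10⁻¹⁴ V²
V_n = √(1.61×10⁻¹⁴) = 1.27×10⁻⁷ V = 127 nV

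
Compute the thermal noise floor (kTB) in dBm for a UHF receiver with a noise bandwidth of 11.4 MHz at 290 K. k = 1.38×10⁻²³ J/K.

−103.4 dBm

P_n = kTB = 1.38×10⁻²³ × 290 × 1.14×10⁷ = 4.56×10⁻¹⁴ W
In dBm: 10 log₁₀(4.56×10⁻¹⁴ / 10⁻³) = −103.4 dBm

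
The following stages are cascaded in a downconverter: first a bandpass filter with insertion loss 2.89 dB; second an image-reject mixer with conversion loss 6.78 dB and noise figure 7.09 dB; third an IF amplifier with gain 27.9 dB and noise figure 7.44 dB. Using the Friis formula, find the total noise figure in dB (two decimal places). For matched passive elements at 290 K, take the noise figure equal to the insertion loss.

17.17 dB

Convert to linear (a loss of L dB is a gain of −L dB): F_i = 10^(NF_i/10), G_i = 10^(G_i,dB/10)
  Stage 1: F_1 = 10^(2.89/10) = 1.945, G_1 = 10^(−2.89/10) = 0.5140
  Stage 2: F_2 = 10^(7.09/10) = 5.117, G_2 = 10^(−6.78/10) = 0.2099
  Stage 3: F_3 = 10^(7.44/10) = 5.546, G_3 = 10^(27.9/10) = 616.6
Friis cascade:
  F = 1.945 + (5.117 − 1)/0.5140 + (5.546 − 1)/0.1079 = 52.09
NF = 10 log₁₀(52.09) = 17.17 dB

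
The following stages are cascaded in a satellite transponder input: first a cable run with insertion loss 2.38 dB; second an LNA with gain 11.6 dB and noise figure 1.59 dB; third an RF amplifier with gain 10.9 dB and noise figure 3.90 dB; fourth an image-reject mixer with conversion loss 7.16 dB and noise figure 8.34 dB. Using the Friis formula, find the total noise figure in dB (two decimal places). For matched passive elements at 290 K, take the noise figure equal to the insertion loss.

Convert to linear (a loss of L dB is a gain of −L dB): F_i = 10^(NF_i/10), G_i = 10^(G_i,dB/10)
  Stage 1: F_1 = 10^(2.38/10) = 1.730, G_1 = 10^(−2.38/10) = 0.5781
  Stage 2: F_2 = 10^(1.59/10) = 1.442, G_2 = 10^(11.6/10) = 14.45
  Stage 3: F_3 = 10^(3.90/10) = 2.455, G_3 = 10^(10.9/10) = 12.30
  Stage 4: F_4 = 10^(8.34/10) = 6.823, G_4 = 10^(−7.16/10) = 0.1923
Friis cascade:
  F = 1.730 + (1.442 − 1)/0.5781 + (2.455 − 1)/8.356 + (6.823 − 1)/102.8 = 2.725
NF = 10 log₁₀(2.725) = 4.35 dB

4.35 dB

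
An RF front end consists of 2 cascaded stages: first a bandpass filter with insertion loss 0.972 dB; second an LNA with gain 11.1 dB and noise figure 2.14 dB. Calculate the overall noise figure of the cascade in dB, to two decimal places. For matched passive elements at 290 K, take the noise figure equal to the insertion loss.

3.11 dB

Convert to linear (a loss of L dB is a gain of −L dB): F_i = 10^(NF_i/10), G_i = 10^(G_i,dB/10)
  Stage 1: F_1 = 10^(0.972/10) = 1.251, G_1 = 10^(−0.972/10) = 0.7995
  Stage 2: F_2 = 10^(2.14/10) = 1.637, G_2 = 10^(11.1/10) = 12.88
Friis cascade:
  F = 1.251 + (1.637 − 1)/0.7995 = 2.047
NF = 10 log₁₀(2.047) = 3.11 dB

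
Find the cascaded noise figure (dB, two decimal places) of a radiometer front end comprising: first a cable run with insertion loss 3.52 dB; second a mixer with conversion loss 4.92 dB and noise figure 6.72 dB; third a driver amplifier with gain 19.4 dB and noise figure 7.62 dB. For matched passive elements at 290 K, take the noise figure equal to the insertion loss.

Convert to linear (a loss of L dB is a gain of −L dB): F_i = 10^(NF_i/10), G_i = 10^(G_i,dB/10)
  Stage 1: F_1 = 10^(3.52/10) = 2.249, G_1 = 10^(−3.52/10) = 0.4446
  Stage 2: F_2 = 10^(6.72/10) = 4.699, G_2 = 10^(−4.92/10) = 0.3221
  Stage 3: F_3 = 10^(7.62/10) = 5.781, G_3 = 10^(19.4/10) = 87.10
Friis cascade:
  F = 2.249 + (4.699 − 1)/0.4446 + (5.781 − 1)/0.1432 = 43.95
NF = 10 log₁₀(43.95) = 16.43 dB

16.43 dB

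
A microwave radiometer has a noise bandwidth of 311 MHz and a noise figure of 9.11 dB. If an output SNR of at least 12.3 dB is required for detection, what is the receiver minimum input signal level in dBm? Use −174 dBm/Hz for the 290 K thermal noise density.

Sensitivity = −174 + 10 log₁₀(B) + NF + SNR_min
= −174 + 84.93 + 9.11 + 12.3
= −67.66 dBm → −67.7 dBm

−67.7 dBm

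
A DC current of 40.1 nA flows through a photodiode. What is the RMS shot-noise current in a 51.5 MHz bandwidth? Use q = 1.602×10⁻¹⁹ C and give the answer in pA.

813 pA

I_n = √(2qI·B)
2qI·B = 2 × 1.602×10⁻¹⁹ × 4.01×10⁻⁸ × 5.15×10⁷ = 6.62×10⁻¹⁹ A²
I_n = √(6.62×10⁻¹⁹) = 8.13×10⁻¹⁰ A = 813 pA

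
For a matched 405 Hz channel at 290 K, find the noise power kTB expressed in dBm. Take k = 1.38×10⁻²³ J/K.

−147.9 dBm

P_n = kTB = 1.38×10⁻²³ × 290 × 4.05×10² = 1.62×10⁻¹⁸ W
In dBm: 10 log₁₀(1.62×10⁻¹⁸ / 10⁻³) = −147.9 dBm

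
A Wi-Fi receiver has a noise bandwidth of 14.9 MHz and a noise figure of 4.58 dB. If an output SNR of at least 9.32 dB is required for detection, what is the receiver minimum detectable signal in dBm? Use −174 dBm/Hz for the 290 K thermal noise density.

Sensitivity = −174 + 10 log₁₀(B) + NF + SNR_min
= −174 + 71.73 + 4.58 + 9.32
= −88.37 dBm → −88.4 dBm

−88.4 dBm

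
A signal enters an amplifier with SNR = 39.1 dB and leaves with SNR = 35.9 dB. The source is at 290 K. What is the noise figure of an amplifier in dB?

NF (dB) = SNR_in(dB) − SNR_out(dB) when the source is at T₀
NF = 39.1 − 35.9 = 3.2 dB

3.2 dB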